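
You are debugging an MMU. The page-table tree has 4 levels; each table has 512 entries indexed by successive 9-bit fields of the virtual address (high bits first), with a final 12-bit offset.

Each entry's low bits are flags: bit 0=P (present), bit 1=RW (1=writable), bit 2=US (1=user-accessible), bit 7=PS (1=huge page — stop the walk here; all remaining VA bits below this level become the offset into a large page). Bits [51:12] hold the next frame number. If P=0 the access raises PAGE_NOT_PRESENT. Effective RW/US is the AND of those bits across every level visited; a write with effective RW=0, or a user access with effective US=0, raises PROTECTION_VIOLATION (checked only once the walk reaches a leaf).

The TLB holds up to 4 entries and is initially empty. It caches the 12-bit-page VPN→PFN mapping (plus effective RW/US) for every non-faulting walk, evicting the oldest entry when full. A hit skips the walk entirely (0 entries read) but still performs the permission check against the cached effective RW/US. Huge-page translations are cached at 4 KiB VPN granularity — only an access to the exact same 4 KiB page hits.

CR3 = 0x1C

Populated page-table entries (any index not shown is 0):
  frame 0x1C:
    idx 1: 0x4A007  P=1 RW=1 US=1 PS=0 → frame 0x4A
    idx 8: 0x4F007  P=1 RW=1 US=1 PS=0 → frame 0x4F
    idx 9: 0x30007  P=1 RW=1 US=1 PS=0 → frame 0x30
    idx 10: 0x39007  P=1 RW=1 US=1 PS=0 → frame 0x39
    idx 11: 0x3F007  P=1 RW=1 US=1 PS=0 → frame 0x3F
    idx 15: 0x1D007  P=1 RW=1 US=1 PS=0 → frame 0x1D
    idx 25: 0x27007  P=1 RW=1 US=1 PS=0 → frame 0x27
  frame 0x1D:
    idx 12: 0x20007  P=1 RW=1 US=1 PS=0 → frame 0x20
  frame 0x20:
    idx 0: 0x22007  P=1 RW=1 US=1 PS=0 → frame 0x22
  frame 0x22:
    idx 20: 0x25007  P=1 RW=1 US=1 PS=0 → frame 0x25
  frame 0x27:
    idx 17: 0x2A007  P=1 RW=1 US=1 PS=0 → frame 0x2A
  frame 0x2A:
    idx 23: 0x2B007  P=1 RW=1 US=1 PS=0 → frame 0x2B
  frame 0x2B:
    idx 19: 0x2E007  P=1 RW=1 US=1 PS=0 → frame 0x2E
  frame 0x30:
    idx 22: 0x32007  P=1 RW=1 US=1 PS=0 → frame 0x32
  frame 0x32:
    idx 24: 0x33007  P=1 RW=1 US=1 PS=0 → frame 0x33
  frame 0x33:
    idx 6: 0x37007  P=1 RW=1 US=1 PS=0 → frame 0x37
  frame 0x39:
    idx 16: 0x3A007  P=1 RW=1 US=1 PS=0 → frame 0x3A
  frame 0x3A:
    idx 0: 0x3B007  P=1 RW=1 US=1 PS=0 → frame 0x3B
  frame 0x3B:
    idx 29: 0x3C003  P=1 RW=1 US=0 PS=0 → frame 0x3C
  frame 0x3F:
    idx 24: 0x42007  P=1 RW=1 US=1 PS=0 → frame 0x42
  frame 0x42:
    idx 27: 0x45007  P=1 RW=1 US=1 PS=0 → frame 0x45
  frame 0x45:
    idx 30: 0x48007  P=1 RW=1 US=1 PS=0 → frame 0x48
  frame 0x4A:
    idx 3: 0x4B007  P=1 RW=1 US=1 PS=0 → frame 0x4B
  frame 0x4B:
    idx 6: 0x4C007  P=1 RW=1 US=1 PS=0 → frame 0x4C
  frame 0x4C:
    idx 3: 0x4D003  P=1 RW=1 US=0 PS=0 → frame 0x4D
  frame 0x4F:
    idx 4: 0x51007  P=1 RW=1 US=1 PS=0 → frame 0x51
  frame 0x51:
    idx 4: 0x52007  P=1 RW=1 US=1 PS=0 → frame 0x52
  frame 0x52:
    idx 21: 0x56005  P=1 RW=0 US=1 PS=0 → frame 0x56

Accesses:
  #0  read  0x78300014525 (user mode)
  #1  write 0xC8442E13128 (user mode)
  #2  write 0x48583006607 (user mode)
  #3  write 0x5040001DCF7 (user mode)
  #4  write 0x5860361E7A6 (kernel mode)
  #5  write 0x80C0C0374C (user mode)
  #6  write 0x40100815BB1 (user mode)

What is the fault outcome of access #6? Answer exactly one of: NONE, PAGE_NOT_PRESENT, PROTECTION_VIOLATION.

Per-access translation:
#0 VA=0x78300014525 (r,user):
  L0: frame=0x1C idx=15 entry=0x1D007 [P=1 RW=1 US=1 PS=0]
  L1: frame=0x1D idx=12 entry=0x20007 [P=1 RW=1 US=1 PS=0]
  L2: frame=0x20 idx=0 entry=0x22007 [P=1 RW=1 US=1 PS=0]
  L3: frame=0x22 idx=20 entry=0x25007 [P=1 RW=1 US=1 PS=0]
  → PA=0x25525  (4 entries read)
#1 VA=0xC8442E13128 (w,user):
  L0: frame=0x1C idx=25 entry=0x27007 [P=1 RW=1 US=1 PS=0]
  L1: frame=0x27 idx=17 entry=0x2A007 [P=1 RW=1 US=1 PS=0]
  L2: frame=0x2A idx=23 entry=0x2B007 [P=1 RW=1 US=1 PS=0]
  L3: frame=0x2B idx=19 entry=0x2E007 [P=1 RW=1 US=1 PS=0]
  → PA=0x2E128  (4 entries read)
#2 VA=0x48583006607 (w,user):
  L0: frame=0x1C idx=9 entry=0x30007 [P=1 RW=1 US=1 PS=0]
  L1: frame=0x30 idx=22 entry=0x32007 [P=1 RW=1 US=1 PS=0]
  L2: frame=0x32 idx=24 entry=0x33007 [P=1 RW=1 US=1 PS=0]
  L3: frame=0x33 idx=6 entry=0x37007 [P=1 RW=1 US=1 PS=0]
  → PA=0x37607  (4 entries read)
#3 VA=0x5040001DCF7 (w,user):
  L0: frame=0x1C idx=10 entry=0x39007 [P=1 RW=1 US=1 PS=0]
  L1: frame=0x39 idx=16 entry=0x3A007 [P=1 RW=1 US=1 PS=0]
  L2: frame=0x3A idx=0 entry=0x3B007 [P=1 RW=1 US=1 PS=0]
  L3: frame=0x3B idx=29 entry=0x3C003 [P=1 RW=1 US=0 PS=0]
  → PROTECTION_VIOLATION  (4 entries read)
#4 VA=0x5860361E7A6 (w,kernel):
  L0: frame=0x1C idx=11 entry=0x3F007 [P=1 RW=1 US=1 PS=0]
  L1: frame=0x3F idx=24 entry=0x42007 [P=1 RW=1 US=1 PS=0]
  L2: frame=0x42 idx=27 entry=0x45007 [P=1 RW=1 US=1 PS=0]
  L3: frame=0x45 idx=30 entry=0x48007 [P=1 RW=1 US=1 PS=0]
  → PA=0x487A6  (4 entries read)
#5 VA=0x80C0C0374C (w,user):
  L0: frame=0x1C idx=1 entry=0x4A007 [P=1 RW=1 US=1 PS=0]
  L1: frame=0x4A idx=3 entry=0x4B007 [P=1 RW=1 US=1 PS=0]
  L2: frame=0x4B idx=6 entry=0x4C007 [P=1 RW=1 US=1 PS=0]
  L3: frame=0x4C idx=3 entry=0x4D003 [P=1 RW=1 US=0 PS=0]
  → PROTECTION_VIOLATION  (4 entries read)
#6 VA=0x40100815BB1 (w,user):
  L0: frame=0x1C idx=8 entry=0x4F007 [P=1 RW=1 US=1 PS=0]
  L1: frame=0x4F idx=4 entry=0x51007 [P=1 RW=1 US=1 PS=0]
  L2: frame=0x51 idx=4 entry=0x52007 [P=1 RW=1 US=1 PS=0]
  L3: frame=0x52 idx=21 entry=0x56005 [P=1 RW=0 US=1 PS=0]
  → PROTECTION_VIOLATION  (4 entries read)

Access #6 fault: PROTECTION_VIOLATION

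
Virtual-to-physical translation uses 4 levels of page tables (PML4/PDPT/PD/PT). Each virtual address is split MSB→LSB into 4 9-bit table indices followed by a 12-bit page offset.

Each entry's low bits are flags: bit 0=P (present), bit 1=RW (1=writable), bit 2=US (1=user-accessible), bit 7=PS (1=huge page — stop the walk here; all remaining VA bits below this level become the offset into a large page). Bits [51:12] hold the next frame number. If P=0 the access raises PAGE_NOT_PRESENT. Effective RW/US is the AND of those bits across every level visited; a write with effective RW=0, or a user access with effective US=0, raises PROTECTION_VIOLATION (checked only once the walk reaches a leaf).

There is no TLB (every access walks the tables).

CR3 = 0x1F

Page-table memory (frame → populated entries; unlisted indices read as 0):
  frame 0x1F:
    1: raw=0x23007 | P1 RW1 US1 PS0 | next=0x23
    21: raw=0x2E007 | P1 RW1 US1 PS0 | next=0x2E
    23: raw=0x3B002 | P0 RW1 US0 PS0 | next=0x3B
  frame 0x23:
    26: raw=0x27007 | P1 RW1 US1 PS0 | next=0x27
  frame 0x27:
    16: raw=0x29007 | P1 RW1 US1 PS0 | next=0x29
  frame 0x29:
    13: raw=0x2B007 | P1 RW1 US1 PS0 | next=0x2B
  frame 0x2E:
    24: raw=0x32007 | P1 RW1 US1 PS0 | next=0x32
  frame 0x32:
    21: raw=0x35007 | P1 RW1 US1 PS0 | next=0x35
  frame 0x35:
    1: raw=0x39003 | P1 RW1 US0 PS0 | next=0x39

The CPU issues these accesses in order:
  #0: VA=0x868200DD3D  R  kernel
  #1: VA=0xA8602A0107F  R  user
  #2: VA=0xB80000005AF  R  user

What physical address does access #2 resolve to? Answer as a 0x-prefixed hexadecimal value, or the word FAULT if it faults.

Per-access translation:
#0 VA=0x868200DD3D (r,kernel):
  [0] read 0x1F idx=1: raw=0x23007 flags P=1 W=1 U=1 S=0
  [1] read 0x23 idx=26: raw=0x27007 flags P=1 W=1 U=1 S=0
  [2] read 0x27 idx=16: raw=0x29007 flags P=1 W=1 U=1 S=0
  [3] read 0x29 idx=13: raw=0x2B007 flags P=1 W=1 U=1 S=0
  ⇒ phys 0x2BD3D  [4 reads]
#1 VA=0xA8602A0107F (r,user):
  [0] read 0x1F idx=21: raw=0x2E007 flags P=1 W=1 U=1 S=0
  [1] read 0x2E idx=24: raw=0x32007 flags P=1 W=1 U=1 S=0
  [2] read 0x32 idx=21: raw=0x35007 flags P=1 W=1 U=1 S=0
  [3] read 0x35 idx=1: raw=0x39003 flags P=1 W=1 U=0 S=0
  ⇒ fault: PROTECTION_VIOLATION  — 4 lookups
#2 VA=0xB80000005AF (r,user):
  [0] read 0x1F idx=23: raw=0x3B002 flags P=0 W=1 U=0 S=0
  ⇒ fault: PAGE_NOT_PRESENT  — 1 lookups

Access #2 PA: FAULT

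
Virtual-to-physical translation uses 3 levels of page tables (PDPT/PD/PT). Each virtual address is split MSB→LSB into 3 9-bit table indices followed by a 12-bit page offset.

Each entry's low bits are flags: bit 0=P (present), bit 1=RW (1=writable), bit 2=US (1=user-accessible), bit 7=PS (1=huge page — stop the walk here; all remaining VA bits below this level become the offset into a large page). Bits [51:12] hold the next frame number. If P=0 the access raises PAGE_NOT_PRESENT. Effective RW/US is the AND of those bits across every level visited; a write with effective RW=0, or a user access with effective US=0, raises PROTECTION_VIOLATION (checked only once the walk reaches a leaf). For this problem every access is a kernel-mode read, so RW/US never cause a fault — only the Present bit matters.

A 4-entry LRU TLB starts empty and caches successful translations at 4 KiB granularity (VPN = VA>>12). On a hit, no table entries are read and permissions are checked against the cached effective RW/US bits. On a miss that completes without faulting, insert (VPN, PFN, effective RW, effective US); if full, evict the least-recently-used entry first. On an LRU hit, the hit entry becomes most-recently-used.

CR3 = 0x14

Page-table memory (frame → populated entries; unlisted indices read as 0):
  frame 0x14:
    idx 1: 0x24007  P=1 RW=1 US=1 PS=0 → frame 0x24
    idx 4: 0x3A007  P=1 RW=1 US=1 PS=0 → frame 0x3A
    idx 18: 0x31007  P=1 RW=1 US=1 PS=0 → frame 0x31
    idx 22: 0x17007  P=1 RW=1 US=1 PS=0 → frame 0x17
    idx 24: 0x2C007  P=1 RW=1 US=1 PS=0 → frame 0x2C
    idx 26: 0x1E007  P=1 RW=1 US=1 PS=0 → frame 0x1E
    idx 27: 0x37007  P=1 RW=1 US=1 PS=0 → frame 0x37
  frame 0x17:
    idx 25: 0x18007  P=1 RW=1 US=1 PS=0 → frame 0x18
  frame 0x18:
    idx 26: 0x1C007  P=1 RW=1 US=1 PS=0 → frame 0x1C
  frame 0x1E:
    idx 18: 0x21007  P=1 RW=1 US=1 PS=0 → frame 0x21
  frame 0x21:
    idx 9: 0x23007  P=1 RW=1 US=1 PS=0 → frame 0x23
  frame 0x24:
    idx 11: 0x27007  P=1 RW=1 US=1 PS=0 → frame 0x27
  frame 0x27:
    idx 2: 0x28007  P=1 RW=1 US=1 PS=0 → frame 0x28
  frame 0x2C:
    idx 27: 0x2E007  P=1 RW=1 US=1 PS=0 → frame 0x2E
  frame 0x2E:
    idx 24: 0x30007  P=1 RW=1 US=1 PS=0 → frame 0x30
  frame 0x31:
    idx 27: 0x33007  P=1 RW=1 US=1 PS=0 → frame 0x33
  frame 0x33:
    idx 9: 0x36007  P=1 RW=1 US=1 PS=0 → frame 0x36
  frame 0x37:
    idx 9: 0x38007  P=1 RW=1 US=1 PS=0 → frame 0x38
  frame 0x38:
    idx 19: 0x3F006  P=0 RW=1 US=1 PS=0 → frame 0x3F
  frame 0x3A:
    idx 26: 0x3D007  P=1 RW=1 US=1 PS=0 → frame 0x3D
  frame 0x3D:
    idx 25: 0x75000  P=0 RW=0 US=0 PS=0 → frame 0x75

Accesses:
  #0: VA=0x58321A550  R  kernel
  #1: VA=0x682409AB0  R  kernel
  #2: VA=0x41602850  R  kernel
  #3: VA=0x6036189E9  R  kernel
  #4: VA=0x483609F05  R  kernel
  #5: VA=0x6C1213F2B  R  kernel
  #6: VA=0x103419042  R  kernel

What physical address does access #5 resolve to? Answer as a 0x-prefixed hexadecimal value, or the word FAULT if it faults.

Trace:
#0 VA=0x58321A550 (r,kernel):
  [0] read 0x14 idx=22: raw=0x17007 flags P=1 W=1 U=1 S=0
  [1] read 0x17 idx=25: raw=0x18007 flags P=1 W=1 U=1 S=0
  [2] read 0x18 idx=26: raw=0x1C007 flags P=1 W=1 U=1 S=0
  → PA=0x1C550  (3 entries read)
#1 VA=0x682409AB0 (r,kernel):
  [0] read 0x14 idx=26: raw=0x1E007 flags P=1 W=1 U=1 S=0
  [1] read 0x1E idx=18: raw=0x21007 flags P=1 W=1 U=1 S=0
  [2] read 0x21 idx=9: raw=0x23007 flags P=1 W=1 U=1 S=0
  → PA=0x23AB0  (3 entries read)
#2 VA=0x41602850 (r,kernel):
  [0] read 0x14 idx=1: raw=0x24007 flags P=1 W=1 U=1 S=0
  [1] read 0x24 idx=11: raw=0x27007 flags P=1 W=1 U=1 S=0
  [2] read 0x27 idx=2: raw=0x28007 flags P=1 W=1 U=1 S=0
  → PA=0x28850  (3 entries read)
#3 VA=0x6036189E9 (r,kernel):
  [0] read 0x14 idx=24: raw=0x2C007 flags P=1 W=1 U=1 S=0
  [1] read 0x2C idx=27: raw=0x2E007 flags P=1 W=1 U=1 S=0
  [2] read 0x2E idx=24: raw=0x30007 flags P=1 W=1 U=1 S=0
  → PA=0x309E9  (3 entries read)
#4 VA=0x483609F05 (r,kernel):
  [0] read 0x14 idx=18: raw=0x31007 flags P=1 W=1 U=1 S=0
  [1] read 0x31 idx=27: raw=0x33007 flags P=1 W=1 U=1 S=0
  [2] read 0x33 idx=9: raw=0x36007 flags P=1 W=1 U=1 S=0
  → PA=0x36F05  (3 entries read)
#5 VA=0x6C1213F2B (r,kernel):
  [0] read 0x14 idx=27: raw=0x37007 flags P=1 W=1 U=1 S=0
  [1] read 0x37 idx=9: raw=0x38007 flags P=1 W=1 U=1 S=0
  [2] read 0x38 idx=19: raw=0x3F006 flags P=0 W=1 U=1 S=0
  ⇒ fault: PAGE_NOT_PRESENT  — 3 lookups
#6 VA=0x103419042 (r,kernel):
  [0] read 0x14 idx=4: raw=0x3A007 flags P=1 W=1 U=1 S=0
  [1] read 0x3A idx=26: raw=0x3D007 flags P=1 W=1 U=1 S=0
  [2] read 0x3D idx=25: raw=0x75000 flags P=0 W=0 U=0 S=0
  ⇒ fault: PAGE_NOT_PRESENT  — 3 lookups

Access #5 PA: FAULT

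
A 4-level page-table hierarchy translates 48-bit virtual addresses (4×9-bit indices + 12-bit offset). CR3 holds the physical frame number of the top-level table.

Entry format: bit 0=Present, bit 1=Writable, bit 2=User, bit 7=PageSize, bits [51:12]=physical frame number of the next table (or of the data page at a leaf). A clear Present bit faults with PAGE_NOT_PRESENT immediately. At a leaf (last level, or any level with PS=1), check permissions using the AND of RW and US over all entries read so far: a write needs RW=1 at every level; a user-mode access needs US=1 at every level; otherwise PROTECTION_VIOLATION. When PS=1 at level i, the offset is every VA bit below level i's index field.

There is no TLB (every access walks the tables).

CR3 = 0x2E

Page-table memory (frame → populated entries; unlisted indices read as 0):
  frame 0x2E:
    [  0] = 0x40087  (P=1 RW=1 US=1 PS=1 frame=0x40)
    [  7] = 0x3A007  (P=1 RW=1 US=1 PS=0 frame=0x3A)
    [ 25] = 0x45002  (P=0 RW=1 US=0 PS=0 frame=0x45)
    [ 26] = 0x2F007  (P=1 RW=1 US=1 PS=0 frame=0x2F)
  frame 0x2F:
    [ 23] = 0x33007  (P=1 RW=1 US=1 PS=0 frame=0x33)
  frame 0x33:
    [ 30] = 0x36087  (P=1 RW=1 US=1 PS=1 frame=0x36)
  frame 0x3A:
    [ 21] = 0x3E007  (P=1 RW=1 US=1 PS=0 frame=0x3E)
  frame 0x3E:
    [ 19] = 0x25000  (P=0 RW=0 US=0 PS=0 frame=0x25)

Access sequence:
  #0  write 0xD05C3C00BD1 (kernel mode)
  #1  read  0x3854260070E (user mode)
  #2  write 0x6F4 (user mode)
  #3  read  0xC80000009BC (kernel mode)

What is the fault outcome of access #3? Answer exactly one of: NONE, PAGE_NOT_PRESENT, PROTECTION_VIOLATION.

Trace:
#0 VA=0xD05C3C00BD1 (w,kernel):
  [0] read 0x2E idx=26: raw=0x2F007 flags P=1 W=1 U=1 S=0
  [1] read 0x2F idx=23: raw=0x33007 flags P=1 W=1 U=1 S=0
  [2] read 0x33 idx=30: raw=0x36087 flags P=1 W=1 U=1 S=1
  → PA=0x36BD1 (huge @L2)  (3 entries read)
#1 VA=0x3854260070E (r,user):
  [0] read 0x2E idx=7: raw=0x3A007 flags P=1 W=1 U=1 S=0
  [1] read 0x3A idx=21: raw=0x3E007 flags P=1 W=1 U=1 S=0
  [2] read 0x3E idx=19: raw=0x25000 flags P=0 W=0 U=0 S=0
  ✗ PAGE_NOT_PRESENT  [3 reads]
#2 VA=0x6F4 (w,user):
  [0] read 0x2E idx=0: raw=0x40087 flags P=1 W=1 U=1 S=1
  → PA=0x406F4 (huge @L0)  (1 entries read)
#3 VA=0xC80000009BC (r,kernel):
  [0] read 0x2E idx=25: raw=0x45002 flags P=0 W=1 U=0 S=0
  ✗ PAGE_NOT_PRESENT  [1 reads]

Access #3 fault: PAGE_NOT_PRESENT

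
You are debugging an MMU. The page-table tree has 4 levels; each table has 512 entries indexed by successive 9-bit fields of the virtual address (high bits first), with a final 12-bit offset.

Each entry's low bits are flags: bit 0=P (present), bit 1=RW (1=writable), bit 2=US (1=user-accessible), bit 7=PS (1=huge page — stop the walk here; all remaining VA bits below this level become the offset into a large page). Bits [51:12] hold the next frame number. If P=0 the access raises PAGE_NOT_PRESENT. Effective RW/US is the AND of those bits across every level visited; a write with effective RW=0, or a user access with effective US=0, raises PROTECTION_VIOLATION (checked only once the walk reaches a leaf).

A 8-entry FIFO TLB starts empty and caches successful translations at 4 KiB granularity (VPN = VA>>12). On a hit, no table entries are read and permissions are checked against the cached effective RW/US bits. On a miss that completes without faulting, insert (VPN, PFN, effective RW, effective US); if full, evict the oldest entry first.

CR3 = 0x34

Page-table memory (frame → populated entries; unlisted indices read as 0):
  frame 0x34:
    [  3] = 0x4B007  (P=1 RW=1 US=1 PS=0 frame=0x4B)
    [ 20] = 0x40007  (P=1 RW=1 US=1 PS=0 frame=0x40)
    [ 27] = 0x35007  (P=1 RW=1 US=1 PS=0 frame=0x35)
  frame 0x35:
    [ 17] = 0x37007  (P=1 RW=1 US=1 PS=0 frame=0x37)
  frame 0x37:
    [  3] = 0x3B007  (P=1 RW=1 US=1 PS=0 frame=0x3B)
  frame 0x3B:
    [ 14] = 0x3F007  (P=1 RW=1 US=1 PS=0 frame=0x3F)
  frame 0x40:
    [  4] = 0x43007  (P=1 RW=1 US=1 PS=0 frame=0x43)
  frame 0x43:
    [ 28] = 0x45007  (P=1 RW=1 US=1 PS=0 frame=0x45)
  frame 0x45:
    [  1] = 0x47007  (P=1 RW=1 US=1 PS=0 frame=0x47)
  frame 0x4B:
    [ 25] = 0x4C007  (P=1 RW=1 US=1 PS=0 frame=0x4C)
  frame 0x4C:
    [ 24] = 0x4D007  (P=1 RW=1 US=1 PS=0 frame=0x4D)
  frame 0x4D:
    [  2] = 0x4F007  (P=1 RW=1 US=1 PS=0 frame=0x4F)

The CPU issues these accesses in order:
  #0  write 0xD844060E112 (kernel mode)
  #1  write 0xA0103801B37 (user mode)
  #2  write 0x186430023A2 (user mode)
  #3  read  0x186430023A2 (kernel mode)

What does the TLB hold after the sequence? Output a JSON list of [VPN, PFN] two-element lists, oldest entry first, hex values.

Walk each access:
#0 VA=0xD844060E112 (w,kernel):
  L0 @0x34[27] → 0x35007  P=1,RW=1,US=1,PS=0
  L1 @0x35[17] → 0x37007  P=1,RW=1,US=1,PS=0
  L2 @0x37[3] → 0x3B007  P=1,RW=1,US=1,PS=0
  L3 @0x3B[14] → 0x3F007  P=1,RW=1,US=1,PS=0
  → PA=0x3F112  (4 entries read)
#1 VA=0xA0103801B37 (w,user):
  L0 @0x34[20] → 0x40007  P=1,RW=1,US=1,PS=0
  L1 @0x40[4] → 0x43007  P=1,RW=1,US=1,PS=0
  L2 @0x43[28] → 0x45007  P=1,RW=1,US=1,PS=0
  L3 @0x45[1] → 0x47007  P=1,RW=1,US=1,PS=0
  → PA=0x47B37  (4 entries read)
#2 VA=0x186430023A2 (w,user):
  L0 @0x34[3] → 0x4B007  P=1,RW=1,US=1,PS=0
  L1 @0x4B[25] → 0x4C007  P=1,RW=1,US=1,PS=0
  L2 @0x4C[24] → 0x4D007  P=1,RW=1,US=1,PS=0
  L3 @0x4D[2] → 0x4F007  P=1,RW=1,US=1,PS=0
  → PA=0x4F3A2  (4 entries read)
#3 VA=0x186430023A2 (r,kernel):
  TLB hit vpn=0x18643002 → PA=0x4F3A2

TLB: [["0xD844060E", "0x3F"], ["0xA0103801", "0x47"], ["0x18643002", "0x4F"]]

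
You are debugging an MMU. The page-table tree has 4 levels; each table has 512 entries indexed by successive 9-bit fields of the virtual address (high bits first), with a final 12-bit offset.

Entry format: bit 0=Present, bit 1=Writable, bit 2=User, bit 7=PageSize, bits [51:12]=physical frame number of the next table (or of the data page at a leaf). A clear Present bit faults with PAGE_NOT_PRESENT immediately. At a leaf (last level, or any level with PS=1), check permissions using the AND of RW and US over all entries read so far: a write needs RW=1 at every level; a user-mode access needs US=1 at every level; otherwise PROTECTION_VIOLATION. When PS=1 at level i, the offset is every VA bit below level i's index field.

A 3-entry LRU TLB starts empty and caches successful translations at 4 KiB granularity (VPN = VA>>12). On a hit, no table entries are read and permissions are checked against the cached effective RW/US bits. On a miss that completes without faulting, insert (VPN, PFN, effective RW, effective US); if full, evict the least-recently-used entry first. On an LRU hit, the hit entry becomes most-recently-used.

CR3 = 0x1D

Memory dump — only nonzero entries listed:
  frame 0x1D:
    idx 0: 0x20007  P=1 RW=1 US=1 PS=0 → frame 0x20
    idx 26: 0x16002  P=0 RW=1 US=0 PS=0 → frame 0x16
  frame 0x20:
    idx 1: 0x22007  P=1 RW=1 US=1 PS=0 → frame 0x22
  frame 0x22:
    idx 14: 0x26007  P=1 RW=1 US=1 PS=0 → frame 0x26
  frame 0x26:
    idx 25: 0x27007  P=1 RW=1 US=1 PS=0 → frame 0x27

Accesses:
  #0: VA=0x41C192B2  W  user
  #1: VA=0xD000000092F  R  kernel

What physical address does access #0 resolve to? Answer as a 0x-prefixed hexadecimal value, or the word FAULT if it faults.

Walk each access:
#0 VA=0x41C192B2 (w,user):
  lvl0: tbl 0x1D, slot 0 ⇒ 0x20007 (P1/RW1/US1/PS0)
  lvl1: tbl 0x20, slot 1 ⇒ 0x22007 (P1/RW1/US1/PS0)
  lvl2: tbl 0x22, slot 14 ⇒ 0x26007 (P1/RW1/US1/PS0)
  lvl3: tbl 0x26, slot 25 ⇒ 0x27007 (P1/RW1/US1/PS0)
  ✓ 0x272B2  — 4 lookups
#1 VA=0xD000000092F (r,kernel):
  lvl0: tbl 0x1D, slot 26 ⇒ 0x16002 (P0/RW1/US0/PS0)
  ⇒ fault: PAGE_NOT_PRESENT  — 1 lookups

Access #0 PA: 0x272B2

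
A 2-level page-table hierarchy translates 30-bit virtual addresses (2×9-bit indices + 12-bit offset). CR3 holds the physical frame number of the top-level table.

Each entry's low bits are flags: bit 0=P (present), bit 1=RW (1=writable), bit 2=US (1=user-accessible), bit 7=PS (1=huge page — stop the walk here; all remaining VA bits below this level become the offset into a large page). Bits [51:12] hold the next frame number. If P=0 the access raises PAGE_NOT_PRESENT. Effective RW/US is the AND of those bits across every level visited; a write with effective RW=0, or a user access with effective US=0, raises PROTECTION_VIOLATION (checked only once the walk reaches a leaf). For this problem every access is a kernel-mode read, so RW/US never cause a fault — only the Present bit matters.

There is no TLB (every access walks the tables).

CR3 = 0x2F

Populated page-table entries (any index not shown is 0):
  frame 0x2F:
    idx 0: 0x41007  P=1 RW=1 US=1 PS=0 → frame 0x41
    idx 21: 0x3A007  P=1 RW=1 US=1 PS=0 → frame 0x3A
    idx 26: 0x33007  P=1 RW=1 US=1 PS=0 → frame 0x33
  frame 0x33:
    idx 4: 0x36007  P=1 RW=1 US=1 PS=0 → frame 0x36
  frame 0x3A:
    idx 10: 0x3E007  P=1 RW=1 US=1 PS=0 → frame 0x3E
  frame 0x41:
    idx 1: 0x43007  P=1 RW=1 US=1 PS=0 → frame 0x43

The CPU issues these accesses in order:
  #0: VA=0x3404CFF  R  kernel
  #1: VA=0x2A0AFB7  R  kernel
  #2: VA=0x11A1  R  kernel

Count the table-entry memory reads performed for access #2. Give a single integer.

Per-access translation:
#0 VA=0x3404CFF (r,kernel):
  lvl0: tbl 0x2F, slot 26 ⇒ 0x33007 (P1/RW1/US1/PS0)
  lvl1: tbl 0x33, slot 4 ⇒ 0x36007 (P1/RW1/US1/PS0)
  → PA=0x36CFF  (2 entries read)
#1 VA=0x2A0AFB7 (r,kernel):
  lvl0: tbl 0x2F, slot 21 ⇒ 0x3A007 (P1/RW1/US1/PS0)
  lvl1: tbl 0x3A, slot 10 ⇒ 0x3E007 (P1/RW1/US1/PS0)
  → PA=0x3EFB7  (2 entries read)
#2 VA=0x11A1 (r,kernel):
  lvl0: tbl 0x2F, slot 0 ⇒ 0x41007 (P1/RW1/US1/PS0)
  lvl1: tbl 0x41, slot 1 ⇒ 0x43007 (P1/RW1/US1/PS0)
  → PA=0x431A1  (2 entries read)

Entries read for #2: 2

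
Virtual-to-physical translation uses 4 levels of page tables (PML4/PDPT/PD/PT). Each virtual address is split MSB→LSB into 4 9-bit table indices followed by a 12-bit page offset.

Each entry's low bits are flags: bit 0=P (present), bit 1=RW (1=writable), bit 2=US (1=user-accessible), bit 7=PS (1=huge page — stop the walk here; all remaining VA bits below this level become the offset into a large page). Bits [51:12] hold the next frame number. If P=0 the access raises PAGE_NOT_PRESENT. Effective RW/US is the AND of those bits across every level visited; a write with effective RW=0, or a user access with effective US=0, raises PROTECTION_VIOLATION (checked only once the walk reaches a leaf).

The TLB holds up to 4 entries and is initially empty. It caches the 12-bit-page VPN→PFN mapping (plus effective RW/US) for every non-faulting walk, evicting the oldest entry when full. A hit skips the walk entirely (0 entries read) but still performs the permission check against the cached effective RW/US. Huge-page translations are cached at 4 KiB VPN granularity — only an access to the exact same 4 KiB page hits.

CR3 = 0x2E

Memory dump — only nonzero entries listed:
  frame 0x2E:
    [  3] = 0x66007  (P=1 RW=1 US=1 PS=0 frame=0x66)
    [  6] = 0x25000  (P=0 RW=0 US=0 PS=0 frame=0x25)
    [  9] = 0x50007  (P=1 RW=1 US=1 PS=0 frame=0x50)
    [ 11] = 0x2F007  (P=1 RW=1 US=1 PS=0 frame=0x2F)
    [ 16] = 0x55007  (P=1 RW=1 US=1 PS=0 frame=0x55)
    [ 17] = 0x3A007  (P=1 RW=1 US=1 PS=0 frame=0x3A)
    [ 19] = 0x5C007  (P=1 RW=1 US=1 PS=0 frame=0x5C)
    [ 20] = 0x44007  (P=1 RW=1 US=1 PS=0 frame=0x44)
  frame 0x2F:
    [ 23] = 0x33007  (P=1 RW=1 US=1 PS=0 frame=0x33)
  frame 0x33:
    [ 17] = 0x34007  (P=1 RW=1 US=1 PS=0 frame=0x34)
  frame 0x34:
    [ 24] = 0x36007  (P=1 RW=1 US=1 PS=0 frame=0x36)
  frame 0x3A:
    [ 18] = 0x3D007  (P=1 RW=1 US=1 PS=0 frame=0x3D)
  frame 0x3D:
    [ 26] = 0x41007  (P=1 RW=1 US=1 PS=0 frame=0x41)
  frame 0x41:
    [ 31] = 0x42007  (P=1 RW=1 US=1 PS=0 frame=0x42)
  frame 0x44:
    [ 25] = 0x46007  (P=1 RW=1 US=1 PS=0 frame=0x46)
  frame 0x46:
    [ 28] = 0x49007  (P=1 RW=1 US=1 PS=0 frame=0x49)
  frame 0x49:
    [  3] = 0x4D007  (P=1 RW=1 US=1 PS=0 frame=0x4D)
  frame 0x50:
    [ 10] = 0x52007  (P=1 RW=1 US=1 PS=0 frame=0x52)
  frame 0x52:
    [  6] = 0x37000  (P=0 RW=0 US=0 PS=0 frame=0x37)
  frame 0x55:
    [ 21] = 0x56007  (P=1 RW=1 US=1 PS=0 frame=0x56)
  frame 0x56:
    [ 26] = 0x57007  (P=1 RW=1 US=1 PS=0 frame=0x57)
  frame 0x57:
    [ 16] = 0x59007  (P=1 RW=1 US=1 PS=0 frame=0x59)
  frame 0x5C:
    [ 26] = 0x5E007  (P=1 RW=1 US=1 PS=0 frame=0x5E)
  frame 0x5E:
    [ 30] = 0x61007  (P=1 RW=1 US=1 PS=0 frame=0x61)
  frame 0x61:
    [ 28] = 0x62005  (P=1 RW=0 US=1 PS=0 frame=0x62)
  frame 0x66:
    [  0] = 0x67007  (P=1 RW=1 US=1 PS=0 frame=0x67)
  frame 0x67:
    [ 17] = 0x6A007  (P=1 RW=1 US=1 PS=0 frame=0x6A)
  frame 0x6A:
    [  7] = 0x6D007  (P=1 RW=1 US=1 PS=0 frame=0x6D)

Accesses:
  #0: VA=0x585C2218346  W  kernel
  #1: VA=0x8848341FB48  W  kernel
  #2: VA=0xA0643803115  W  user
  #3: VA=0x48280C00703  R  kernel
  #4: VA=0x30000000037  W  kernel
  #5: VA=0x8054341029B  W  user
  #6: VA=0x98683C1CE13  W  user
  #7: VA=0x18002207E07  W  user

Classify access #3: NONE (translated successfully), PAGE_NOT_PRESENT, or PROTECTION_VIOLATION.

Walk each access:
#0 VA=0x585C2218346 (w,kernel):
  lvl0: tbl 0x2E, slot 11 ⇒ 0x2F007 (P1/RW1/US1/PS0)
  lvl1: tbl 0x2F, slot 23 ⇒ 0x33007 (P1/RW1/US1/PS0)
  lvl2: tbl 0x33, slot 17 ⇒ 0x34007 (P1/RW1/US1/PS0)
  lvl3: tbl 0x34, slot 24 ⇒ 0x36007 (P1/RW1/US1/PS0)
  → PA=0x36346  (4 entries read)
#1 VA=0x8848341FB48 (w,kernel):
  lvl0: tbl 0x2E, slot 17 ⇒ 0x3A007 (P1/RW1/US1/PS0)
  lvl1: tbl 0x3A, slot 18 ⇒ 0x3D007 (P1/RW1/US1/PS0)
  lvl2: tbl 0x3D, slot 26 ⇒ 0x41007 (P1/RW1/US1/PS0)
  lvl3: tbl 0x41, slot 31 ⇒ 0x42007 (P1/RW1/US1/PS0)
  → PA=0x42B48  (4 entries read)
#2 VA=0xA0643803115 (w,user):
  lvl0: tbl 0x2E, slot 20 ⇒ 0x44007 (P1/RW1/US1/PS0)
  lvl1: tbl 0x44, slot 25 ⇒ 0x46007 (P1/RW1/US1/PS0)
  lvl2: tbl 0x46, slot 28 ⇒ 0x49007 (P1/RW1/US1/PS0)
  lvl3: tbl 0x49, slot 3 ⇒ 0x4D007 (P1/RW1/US1/PS0)
  → PA=0x4D115  (4 entries read)
#3 VA=0x48280C00703 (r,kernel):
  lvl0: tbl 0x2E, slot 9 ⇒ 0x50007 (P1/RW1/US1/PS0)
  lvl1: tbl 0x50, slot 10 ⇒ 0x52007 (P1/RW1/US1/PS0)
  lvl2: tbl 0x52, slot 6 ⇒ 0x37000 (P0/RW0/US0/PS0)
  ✗ PAGE_NOT_PRESENT  [3 reads]
#4 VA=0x30000000037 (w,kernel):
  lvl0: tbl 0x2E, slot 6 ⇒ 0x25000 (P0/RW0/US0/PS0)
  ✗ PAGE_NOT_PRESENT  [1 reads]
#5 VA=0x8054341029B (w,user):
  lvl0: tbl 0x2E, slot 16 ⇒ 0x55007 (P1/RW1/US1/PS0)
  lvl1: tbl 0x55, slot 21 ⇒ 0x56007 (P1/RW1/US1/PS0)
  lvl2: tbl 0x56, slot 26 ⇒ 0x57007 (P1/RW1/US1/PS0)
  lvl3: tbl 0x57, slot 16 ⇒ 0x59007 (P1/RW1/US1/PS0)
  → PA=0x5929B  (4 entries read)
#6 VA=0x98683C1CE13 (w,user):
  lvl0: tbl 0x2E, slot 19 ⇒ 0x5C007 (P1/RW1/US1/PS0)
  lvl1: tbl 0x5C, slot 26 ⇒ 0x5E007 (P1/RW1/US1/PS0)
  lvl2: tbl 0x5E, slot 30 ⇒ 0x61007 (P1/RW1/US1/PS0)
  lvl3: tbl 0x61, slot 28 ⇒ 0x62005 (P1/RW0/US1/PS0)
  ✗ PROTECTION_VIOLATION  [4 reads]
#7 VA=0x18002207E07 (w,user):
  lvl0: tbl 0x2E, slot 3 ⇒ 0x66007 (P1/RW1/US1/PS0)
  lvl1: tbl 0x66, slot 0 ⇒ 0x67007 (P1/RW1/US1/PS0)
  lvl2: tbl 0x67, slot 17 ⇒ 0x6A007 (P1/RW1/US1/PS0)
  lvl3: tbl 0x6A, slot 7 ⇒ 0x6D007 (P1/RW1/US1/PS0)
  → PA=0x6DE07  (4 entries read)

Access #3 fault: PAGE_NOT_PRESENT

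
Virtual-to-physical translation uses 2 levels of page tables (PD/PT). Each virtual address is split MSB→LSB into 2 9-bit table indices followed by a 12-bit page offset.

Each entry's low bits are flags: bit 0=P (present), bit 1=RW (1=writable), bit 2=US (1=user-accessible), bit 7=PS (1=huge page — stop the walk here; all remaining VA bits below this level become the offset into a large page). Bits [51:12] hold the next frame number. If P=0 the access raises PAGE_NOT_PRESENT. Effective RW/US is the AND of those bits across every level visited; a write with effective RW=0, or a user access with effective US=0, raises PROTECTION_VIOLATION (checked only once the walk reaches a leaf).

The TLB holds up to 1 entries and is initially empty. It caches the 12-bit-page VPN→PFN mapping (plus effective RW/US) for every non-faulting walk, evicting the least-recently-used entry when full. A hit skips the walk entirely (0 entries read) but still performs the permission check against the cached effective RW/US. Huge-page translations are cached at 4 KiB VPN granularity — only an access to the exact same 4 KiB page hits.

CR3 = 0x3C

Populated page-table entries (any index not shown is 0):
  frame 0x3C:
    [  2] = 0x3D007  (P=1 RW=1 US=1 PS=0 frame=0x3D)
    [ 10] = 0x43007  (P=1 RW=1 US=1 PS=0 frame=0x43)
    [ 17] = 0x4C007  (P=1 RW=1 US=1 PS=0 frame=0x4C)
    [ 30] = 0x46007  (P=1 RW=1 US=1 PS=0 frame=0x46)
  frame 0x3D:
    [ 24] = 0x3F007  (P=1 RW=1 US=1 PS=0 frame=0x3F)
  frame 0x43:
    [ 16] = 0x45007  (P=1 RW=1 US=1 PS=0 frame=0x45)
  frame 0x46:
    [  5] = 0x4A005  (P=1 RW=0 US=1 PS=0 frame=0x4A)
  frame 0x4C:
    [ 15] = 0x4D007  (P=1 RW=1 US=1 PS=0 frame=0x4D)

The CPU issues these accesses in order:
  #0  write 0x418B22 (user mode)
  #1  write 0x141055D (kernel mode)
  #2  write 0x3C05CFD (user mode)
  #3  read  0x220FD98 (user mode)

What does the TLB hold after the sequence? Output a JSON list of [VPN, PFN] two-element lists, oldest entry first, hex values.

Trace:
#0 VA=0x418B22 (w,user):
  L0: frame=0x3C idx=2 entry=0x3D007 [P=1 RW=1 US=1 PS=0]
  L1: frame=0x3D idx=24 entry=0x3F007 [P=1 RW=1 US=1 PS=0]
  → PA=0x3FB22  (2 entries read)
#1 VA=0x141055D (w,kernel):
  L0: frame=0x3C idx=10 entry=0x43007 [P=1 RW=1 US=1 PS=0]
  L1: frame=0x43 idx=16 entry=0x45007 [P=1 RW=1 US=1 PS=0]
  → PA=0x4555D  (2 entries read)
#2 VA=0x3C05CFD (w,user):
  L0: frame=0x3C idx=30 entry=0x46007 [P=1 RW=1 US=1 PS=0]
  L1: frame=0x46 idx=5 entry=0x4A005 [P=1 RW=0 US=1 PS=0]
  ⇒ fault: PROTECTION_VIOLATION  — 2 lookups
#3 VA=0x220FD98 (r,user):
  L0: frame=0x3C idx=17 entry=0x4C007 [P=1 RW=1 US=1 PS=0]
  L1: frame=0x4C idx=15 entry=0x4D007 [P=1 RW=1 US=1 PS=0]
  → PA=0x4DD98  (2 entries read)

TLB: [["0x220F", "0x4D"]]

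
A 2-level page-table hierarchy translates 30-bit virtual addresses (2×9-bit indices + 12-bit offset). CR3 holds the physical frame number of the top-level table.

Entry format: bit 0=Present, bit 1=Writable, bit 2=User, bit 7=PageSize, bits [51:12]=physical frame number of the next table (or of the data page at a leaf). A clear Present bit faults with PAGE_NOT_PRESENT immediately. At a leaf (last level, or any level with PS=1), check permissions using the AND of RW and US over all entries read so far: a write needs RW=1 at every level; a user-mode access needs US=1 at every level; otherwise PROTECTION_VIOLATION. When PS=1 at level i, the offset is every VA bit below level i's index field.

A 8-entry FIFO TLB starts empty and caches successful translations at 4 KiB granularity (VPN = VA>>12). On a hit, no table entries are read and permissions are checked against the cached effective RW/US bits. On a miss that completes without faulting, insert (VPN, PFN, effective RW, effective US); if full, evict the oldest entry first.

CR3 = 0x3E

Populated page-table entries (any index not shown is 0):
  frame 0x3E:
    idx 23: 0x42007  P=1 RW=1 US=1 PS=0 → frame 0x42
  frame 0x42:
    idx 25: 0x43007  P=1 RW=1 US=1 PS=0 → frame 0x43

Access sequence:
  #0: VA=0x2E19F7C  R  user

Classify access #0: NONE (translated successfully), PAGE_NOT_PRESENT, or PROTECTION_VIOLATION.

Per-access translation:
#0 VA=0x2E19F7C (r,user):
  L0: frame=0x3E idx=23 entry=0x42007 [P=1 RW=1 US=1 PS=0]
  L1: frame=0x42 idx=25 entry=0x43007 [P=1 RW=1 US=1 PS=0]
  → PA=0x43F7C  (2 entries read)

Access #0 fault: NONE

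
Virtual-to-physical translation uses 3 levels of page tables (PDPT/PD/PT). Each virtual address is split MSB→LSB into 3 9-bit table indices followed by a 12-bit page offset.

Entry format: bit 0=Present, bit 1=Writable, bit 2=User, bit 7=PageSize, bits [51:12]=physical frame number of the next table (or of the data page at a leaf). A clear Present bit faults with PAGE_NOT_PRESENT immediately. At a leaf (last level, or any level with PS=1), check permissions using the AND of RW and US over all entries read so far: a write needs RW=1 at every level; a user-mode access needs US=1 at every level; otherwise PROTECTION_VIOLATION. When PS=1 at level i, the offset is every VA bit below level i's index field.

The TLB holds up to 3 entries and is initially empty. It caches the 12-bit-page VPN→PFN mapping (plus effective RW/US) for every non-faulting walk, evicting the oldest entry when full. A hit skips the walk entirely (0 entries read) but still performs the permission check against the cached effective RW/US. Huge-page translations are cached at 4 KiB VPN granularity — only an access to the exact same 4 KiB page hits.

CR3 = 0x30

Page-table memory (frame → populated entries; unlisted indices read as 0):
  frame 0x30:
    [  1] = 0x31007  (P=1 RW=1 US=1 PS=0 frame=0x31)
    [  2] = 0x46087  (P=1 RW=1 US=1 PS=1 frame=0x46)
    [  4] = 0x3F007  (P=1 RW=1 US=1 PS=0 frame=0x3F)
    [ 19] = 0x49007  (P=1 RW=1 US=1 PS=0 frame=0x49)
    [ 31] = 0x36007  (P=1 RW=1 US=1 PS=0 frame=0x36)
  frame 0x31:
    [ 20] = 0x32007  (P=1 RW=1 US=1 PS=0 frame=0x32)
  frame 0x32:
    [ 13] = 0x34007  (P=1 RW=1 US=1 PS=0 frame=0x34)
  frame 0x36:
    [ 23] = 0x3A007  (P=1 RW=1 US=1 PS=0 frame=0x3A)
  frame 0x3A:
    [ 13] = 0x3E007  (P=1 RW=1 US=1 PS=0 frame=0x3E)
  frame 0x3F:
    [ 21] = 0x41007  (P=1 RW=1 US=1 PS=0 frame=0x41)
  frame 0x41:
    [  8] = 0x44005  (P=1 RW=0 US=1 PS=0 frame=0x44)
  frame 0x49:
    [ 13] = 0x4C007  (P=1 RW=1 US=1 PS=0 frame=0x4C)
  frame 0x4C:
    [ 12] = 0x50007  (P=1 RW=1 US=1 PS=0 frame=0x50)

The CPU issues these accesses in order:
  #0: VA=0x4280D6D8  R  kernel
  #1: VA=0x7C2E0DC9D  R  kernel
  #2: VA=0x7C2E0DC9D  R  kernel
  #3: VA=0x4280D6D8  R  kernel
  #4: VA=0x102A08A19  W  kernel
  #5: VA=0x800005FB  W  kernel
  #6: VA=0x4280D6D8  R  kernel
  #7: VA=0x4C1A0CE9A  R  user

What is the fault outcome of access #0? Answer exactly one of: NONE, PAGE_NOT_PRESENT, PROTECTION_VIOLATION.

Per-access translation:
#0 VA=0x4280D6D8 (r,kernel):
  lvl0: tbl 0x30, slot 1 ⇒ 0x31007 (P1/RW1/US1/PS0)
  lvl1: tbl 0x31, slot 20 ⇒ 0x32007 (P1/RW1/US1/PS0)
  lvl2: tbl 0x32, slot 13 ⇒ 0x34007 (P1/RW1/US1/PS0)
  ⇒ phys 0x346D8  [3 reads]
#1 VA=0x7C2E0DC9D (r,kernel):
  lvl0: tbl 0x30, slot 31 ⇒ 0x36007 (P1/RW1/US1/PS0)
  lvl1: tbl 0x36, slot 23 ⇒ 0x3A007 (P1/RW1/US1/PS0)
  lvl2: tbl 0x3A, slot 13 ⇒ 0x3E007 (P1/RW1/US1/PS0)
  ⇒ phys 0x3EC9D  [3 reads]
#2 VA=0x7C2E0DC9D (r,kernel):
  TLB hit vpn=0x7C2E0D → PA=0x3EC9D
#3 VA=0x4280D6D8 (r,kernel):
  TLB hit vpn=0x4280D → PA=0x346D8
#4 VA=0x102A08A19 (w,kernel):
  lvl0: tbl 0x30, slot 4 ⇒ 0x3F007 (P1/RW1/US1/PS0)
  lvl1: tbl 0x3F, slot 21 ⇒ 0x41007 (P1/RW1/US1/PS0)
  lvl2: tbl 0x41, slot 8 ⇒ 0x44005 (P1/RW0/US1/PS0)
  ⇒ fault: PROTECTION_VIOLATION  — 3 lookups
#5 VA=0x800005FB (w,kernel):
  lvl0: tbl 0x30, slot 2 ⇒ 0x46087 (P1/RW1/US1/PS1)
  ⇒ phys 0x465FB (huge @L0)  [1 reads]
#6 VA=0x4280D6D8 (r,kernel):
  TLB hit vpn=0x4280D → PA=0x346D8
#7 VA=0x4C1A0CE9A (r,user):
  lvl0: tbl 0x30, slot 19 ⇒ 0x49007 (P1/RW1/US1/PS0)
  lvl1: tbl 0x49, slot 13 ⇒ 0x4C007 (P1/RW1/US1/PS0)
  lvl2: tbl 0x4C, slot 12 ⇒ 0x50007 (P1/RW1/US1/PS0)
  ⇒ phys 0x50E9A  [3 reads]

Access #0 fault: NONE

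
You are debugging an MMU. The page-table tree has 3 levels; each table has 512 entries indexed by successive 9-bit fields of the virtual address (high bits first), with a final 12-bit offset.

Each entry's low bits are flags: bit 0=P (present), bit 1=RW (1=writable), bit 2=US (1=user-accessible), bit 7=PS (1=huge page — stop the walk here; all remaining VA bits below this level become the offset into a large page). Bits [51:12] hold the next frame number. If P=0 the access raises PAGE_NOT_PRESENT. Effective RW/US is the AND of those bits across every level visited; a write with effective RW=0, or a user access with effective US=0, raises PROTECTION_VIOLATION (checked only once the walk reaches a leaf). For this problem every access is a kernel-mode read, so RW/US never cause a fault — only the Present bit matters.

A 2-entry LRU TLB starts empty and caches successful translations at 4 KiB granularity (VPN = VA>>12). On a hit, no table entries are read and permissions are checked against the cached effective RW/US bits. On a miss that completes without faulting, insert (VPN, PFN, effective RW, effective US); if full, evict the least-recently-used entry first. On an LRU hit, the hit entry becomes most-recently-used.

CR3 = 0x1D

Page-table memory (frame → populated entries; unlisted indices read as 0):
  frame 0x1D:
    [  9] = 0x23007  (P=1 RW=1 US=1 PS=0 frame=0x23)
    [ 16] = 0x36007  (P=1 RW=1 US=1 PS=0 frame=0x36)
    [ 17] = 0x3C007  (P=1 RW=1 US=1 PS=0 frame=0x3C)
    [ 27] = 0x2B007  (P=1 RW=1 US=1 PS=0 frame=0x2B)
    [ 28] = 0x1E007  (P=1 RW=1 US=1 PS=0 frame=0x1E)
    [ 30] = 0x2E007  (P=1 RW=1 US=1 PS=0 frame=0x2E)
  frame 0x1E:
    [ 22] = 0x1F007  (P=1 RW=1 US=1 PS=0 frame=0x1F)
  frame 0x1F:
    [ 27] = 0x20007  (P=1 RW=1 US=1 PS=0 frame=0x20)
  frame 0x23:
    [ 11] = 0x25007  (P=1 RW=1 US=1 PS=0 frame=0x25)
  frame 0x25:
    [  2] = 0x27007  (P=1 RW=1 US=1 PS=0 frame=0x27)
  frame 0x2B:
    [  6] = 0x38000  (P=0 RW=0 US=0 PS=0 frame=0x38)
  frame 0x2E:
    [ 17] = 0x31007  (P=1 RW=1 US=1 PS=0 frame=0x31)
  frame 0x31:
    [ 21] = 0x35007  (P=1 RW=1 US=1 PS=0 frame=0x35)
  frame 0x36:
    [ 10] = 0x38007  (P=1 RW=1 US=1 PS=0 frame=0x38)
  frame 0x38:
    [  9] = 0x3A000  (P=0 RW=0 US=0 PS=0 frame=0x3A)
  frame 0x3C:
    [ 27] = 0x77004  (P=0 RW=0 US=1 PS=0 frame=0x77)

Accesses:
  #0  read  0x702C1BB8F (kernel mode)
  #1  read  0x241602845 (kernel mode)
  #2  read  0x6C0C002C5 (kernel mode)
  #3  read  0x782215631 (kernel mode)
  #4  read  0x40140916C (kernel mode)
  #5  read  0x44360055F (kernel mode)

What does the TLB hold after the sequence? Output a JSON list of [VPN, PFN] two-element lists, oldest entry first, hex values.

Trace:
#0 VA=0x702C1BB8F (r,kernel):
  [0] read 0x1D idx=28: raw=0x1E007 flags P=1 W=1 U=1 S=0
  [1] read 0x1E idx=22: raw=0x1F007 flags P=1 W=1 U=1 S=0
  [2] read 0x1F idx=27: raw=0x20007 flags P=1 W=1 U=1 S=0
  → PA=0x20B8F  (3 entries read)
#1 VA=0x241602845 (r,kernel):
  [0] read 0x1D idx=9: raw=0x23007 flags P=1 W=1 U=1 S=0
  [1] read 0x23 idx=11: raw=0x25007 flags P=1 W=1 U=1 S=0
  [2] read 0x25 idx=2: raw=0x27007 flags P=1 W=1 U=1 S=0
  → PA=0x27845  (3 entries read)
#2 VA=0x6C0C002C5 (r,kernel):
  [0] read 0x1D idx=27: raw=0x2B007 flags P=1 W=1 U=1 S=0
  [1] read 0x2B idx=6: raw=0x38000 flags P=0 W=0 U=0 S=0
  → PAGE_NOT_PRESENT  (2 entries read)
#3 VA=0x782215631 (r,kernel):
  [0] read 0x1D idx=30: raw=0x2E007 flags P=1 W=1 U=1 S=0
  [1] read 0x2E idx=17: raw=0x31007 flags P=1 W=1 U=1 S=0
  [2] read 0x31 idx=21: raw=0x35007 flags P=1 W=1 U=1 S=0
  → PA=0x35631  (3 entries read)
#4 VA=0x40140916C (r,kernel):
  [0] read 0x1D idx=16: raw=0x36007 flags P=1 W=1 U=1 S=0
  [1] read 0x36 idx=10: raw=0x38007 flags P=1 W=1 U=1 S=0
  [2] read 0x38 idx=9: raw=0x3A000 flags P=0 W=0 U=0 S=0
  → PAGE_NOT_PRESENT  (3 entries read)
#5 VA=0x44360055F (r,kernel):
  [0] read 0x1D idx=17: raw=0x3C007 flags P=1 W=1 U=1 S=0
  [1] read 0x3C idx=27: raw=0x77004 flags P=0 W=0 U=1 S=0
  → PAGE_NOT_PRESENT  (2 entries read)

TLB: [["0x241602", "0x27"], ["0x782215", "0x35"]]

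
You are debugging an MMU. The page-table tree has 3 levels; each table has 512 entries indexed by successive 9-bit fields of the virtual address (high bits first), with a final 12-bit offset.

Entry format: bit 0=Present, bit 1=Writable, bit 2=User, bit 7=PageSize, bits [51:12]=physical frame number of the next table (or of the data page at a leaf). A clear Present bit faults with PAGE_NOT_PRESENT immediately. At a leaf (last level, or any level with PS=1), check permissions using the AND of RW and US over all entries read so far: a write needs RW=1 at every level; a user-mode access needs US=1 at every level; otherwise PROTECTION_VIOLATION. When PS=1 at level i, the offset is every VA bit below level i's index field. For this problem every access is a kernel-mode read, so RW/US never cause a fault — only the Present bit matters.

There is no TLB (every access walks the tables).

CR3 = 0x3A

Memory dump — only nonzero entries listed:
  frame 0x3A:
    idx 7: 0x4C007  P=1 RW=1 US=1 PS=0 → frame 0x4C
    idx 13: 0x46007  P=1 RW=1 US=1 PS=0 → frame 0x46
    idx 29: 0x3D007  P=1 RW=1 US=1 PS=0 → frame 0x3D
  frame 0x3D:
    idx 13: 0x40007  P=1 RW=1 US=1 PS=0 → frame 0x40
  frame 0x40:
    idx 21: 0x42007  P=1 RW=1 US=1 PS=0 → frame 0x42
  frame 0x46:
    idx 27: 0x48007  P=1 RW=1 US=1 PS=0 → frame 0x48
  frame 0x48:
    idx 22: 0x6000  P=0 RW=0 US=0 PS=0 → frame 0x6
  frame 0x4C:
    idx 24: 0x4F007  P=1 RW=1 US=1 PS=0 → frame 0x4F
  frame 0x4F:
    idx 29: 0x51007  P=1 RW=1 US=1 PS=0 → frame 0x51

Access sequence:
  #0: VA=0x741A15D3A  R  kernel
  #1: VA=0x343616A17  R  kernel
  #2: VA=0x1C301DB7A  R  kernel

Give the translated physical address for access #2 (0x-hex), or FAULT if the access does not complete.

Per-access translation:
#0 VA=0x741A15D3A (r,kernel):
  L0: frame=0x3A idx=29 entry=0x3D007 [P=1 RW=1 US=1 PS=0]
  L1: frame=0x3D idx=13 entry=0x40007 [P=1 RW=1 US=1 PS=0]
  L2: frame=0x40 idx=21 entry=0x42007 [P=1 RW=1 US=1 PS=0]
  ✓ 0x42D3A  — 3 lookups
#1 VA=0x343616A17 (r,kernel):
  L0: frame=0x3A idx=13 entry=0x46007 [P=1 RW=1 US=1 PS=0]
  L1: frame=0x46 idx=27 entry=0x48007 [P=1 RW=1 US=1 PS=0]
  L2: frame=0x48 idx=22 entry=0x6000 [P=0 RW=0 US=0 PS=0]
  ⇒ fault: PAGE_NOT_PRESENT  — 3 lookups
#2 VA=0x1C301DB7A (r,kernel):
  L0: frame=0x3A idx=7 entry=0x4C007 [P=1 RW=1 US=1 PS=0]
  L1: frame=0x4C idx=24 entry=0x4F007 [P=1 RW=1 US=1 PS=0]
  L2: frame=0x4F idx=29 entry=0x51007 [P=1 RW=1 US=1 PS=0]
  ✓ 0x51B7A  — 3 lookups

Access #2 PA: 0x51B7A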